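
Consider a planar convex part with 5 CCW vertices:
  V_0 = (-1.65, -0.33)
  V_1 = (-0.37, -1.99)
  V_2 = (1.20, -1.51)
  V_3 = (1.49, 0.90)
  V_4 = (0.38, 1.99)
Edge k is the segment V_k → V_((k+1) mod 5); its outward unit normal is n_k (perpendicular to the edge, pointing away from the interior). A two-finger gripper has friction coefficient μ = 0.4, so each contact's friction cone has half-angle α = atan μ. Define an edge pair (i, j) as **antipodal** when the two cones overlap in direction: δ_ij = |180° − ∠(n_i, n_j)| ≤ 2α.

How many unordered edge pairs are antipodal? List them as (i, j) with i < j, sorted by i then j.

α = atan 0.4 = 21.80°;  2α = 43.60°
n_0 = (-0.7919, -0.6106)
n_1 = (+0.2924, -0.9563)
n_2 = (+0.9928, -0.1195)
n_3 = (+0.7006, +0.7135)
n_4 = (-0.7526, +0.6585)
  (0,1): δ = 110.64°  ·
  (0,2): δ = 44.50°  ·
  (0,3): δ = 7.89°  ✓
  (0,4): δ = 101.18°  ·
  (1,2): δ = 113.86°  ·
  (1,3): δ = 61.48°  ·
  (1,4): δ = 31.81°  ✓
  (2,3): δ = 127.62°  ·
  (2,4): δ = 34.32°  ✓
  (3,4): δ = 86.71°  ·
antipodal pairs: 3

count = 3; pairs: (0,3), (1,4), (2,4)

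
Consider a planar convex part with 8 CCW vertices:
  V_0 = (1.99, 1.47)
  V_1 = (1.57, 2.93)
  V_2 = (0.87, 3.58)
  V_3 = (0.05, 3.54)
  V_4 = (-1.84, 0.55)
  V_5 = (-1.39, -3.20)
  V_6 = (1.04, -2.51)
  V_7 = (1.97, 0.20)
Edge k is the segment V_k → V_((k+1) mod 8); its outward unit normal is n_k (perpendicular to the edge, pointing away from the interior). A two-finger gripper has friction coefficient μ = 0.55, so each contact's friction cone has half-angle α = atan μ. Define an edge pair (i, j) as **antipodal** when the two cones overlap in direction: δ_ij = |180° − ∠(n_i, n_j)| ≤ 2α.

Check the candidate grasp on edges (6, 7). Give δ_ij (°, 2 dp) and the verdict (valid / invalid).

δ = 161.96°, invalid

α = atan 0.55 = 28.81°;  2α = 57.62°
edge 6: e_6 = (+0.93, +2.71);  n_6 = (+0.9459, -0.3246)
edge 7: e_7 = (+0.02, +1.27);  n_7 = (+0.9999, -0.0157)
∠(n_6, n_7) = 18.04°
δ = |180° − 18.04°| = 161.96°
161.96° > 2α = 57.62°  →  invalid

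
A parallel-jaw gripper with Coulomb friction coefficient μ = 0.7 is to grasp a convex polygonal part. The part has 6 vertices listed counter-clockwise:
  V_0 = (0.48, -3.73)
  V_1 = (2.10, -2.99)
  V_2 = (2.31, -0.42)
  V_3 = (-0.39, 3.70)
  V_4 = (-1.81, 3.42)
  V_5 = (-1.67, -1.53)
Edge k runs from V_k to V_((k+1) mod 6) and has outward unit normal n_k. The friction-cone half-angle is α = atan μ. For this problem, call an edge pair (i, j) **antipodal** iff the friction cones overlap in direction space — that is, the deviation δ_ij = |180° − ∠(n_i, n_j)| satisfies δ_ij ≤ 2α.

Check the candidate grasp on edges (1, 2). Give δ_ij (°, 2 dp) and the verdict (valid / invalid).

α = atan 0.7 = 34.99°;  2α = 69.98°
edge 1: e_1 = (+0.21, +2.57);  n_1 = (+0.9967, -0.0814)
edge 2: e_2 = (-2.70, +4.12);  n_2 = (+0.8364, +0.5481)
∠(n_1, n_2) = 37.91°
δ = |180° − 37.91°| = 142.09°
142.09° > 2α = 69.98°  →  invalid

δ = 142.09°, invalid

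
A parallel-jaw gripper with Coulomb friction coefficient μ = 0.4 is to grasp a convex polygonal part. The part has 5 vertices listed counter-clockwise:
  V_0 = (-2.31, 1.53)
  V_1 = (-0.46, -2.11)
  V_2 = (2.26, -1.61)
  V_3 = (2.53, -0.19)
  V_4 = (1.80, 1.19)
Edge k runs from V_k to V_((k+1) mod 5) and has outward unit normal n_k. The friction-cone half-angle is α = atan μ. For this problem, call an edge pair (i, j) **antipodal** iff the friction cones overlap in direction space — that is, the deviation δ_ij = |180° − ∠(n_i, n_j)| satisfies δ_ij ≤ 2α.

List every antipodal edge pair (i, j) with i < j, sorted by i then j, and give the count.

α = atan 0.4 = 21.80°;  2α = 43.60°
n_0 = (-0.8915, -0.4531)
n_1 = (+0.1808, -0.9835)
n_2 = (+0.9824, -0.1868)
n_3 = (+0.8839, +0.4676)
n_4 = (+0.0824, +0.9966)
  (0,1): δ = 106.53°  ·
  (0,2): δ = 37.71°  ✓
  (0,3): δ = 0.94°  ✓
  (0,4): δ = 58.33°  ·
  (1,2): δ = 111.18°  ·
  (1,3): δ = 72.54°  ·
  (1,4): δ = 15.15°  ✓
  (2,3): δ = 141.36°  ·
  (2,4): δ = 83.96°  ·
  (3,4): δ = 122.61°  ·
antipodal pairs: 3

count = 3; pairs: (0,2), (0,3), (1,4)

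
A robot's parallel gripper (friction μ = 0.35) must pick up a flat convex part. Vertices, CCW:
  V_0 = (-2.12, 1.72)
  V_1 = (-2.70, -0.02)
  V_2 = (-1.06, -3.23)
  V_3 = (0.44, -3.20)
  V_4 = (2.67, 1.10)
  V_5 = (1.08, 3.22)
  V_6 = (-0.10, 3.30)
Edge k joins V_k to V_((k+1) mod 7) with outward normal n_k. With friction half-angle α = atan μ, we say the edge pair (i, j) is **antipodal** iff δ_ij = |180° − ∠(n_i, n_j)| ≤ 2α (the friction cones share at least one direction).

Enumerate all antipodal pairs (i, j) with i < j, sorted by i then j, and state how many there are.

α = atan 0.35 = 19.29°;  2α = 38.58°
n_0 = (-0.9487, +0.3162)
n_1 = (-0.8905, -0.4550)
n_2 = (+0.0200, -0.9998)
n_3 = (+0.8877, -0.4604)
n_4 = (+0.8000, +0.6000)
n_5 = (+0.0676, +0.9977)
n_6 = (-0.6161, +0.7877)
  (0,1): δ = 134.50°  ·
  (0,2): δ = 70.42°  ·
  (0,3): δ = 8.98°  ✓
  (0,4): δ = 55.30°  ·
  (0,5): δ = 104.56°  ·
  (0,6): δ = 146.47°  ·
  (1,2): δ = 115.92°  ·
  (1,3): δ = 54.47°  ·
  (1,4): δ = 9.81°  ✓
  (1,5): δ = 59.06°  ·
  (1,6): δ = 100.97°  ·
  (2,3): δ = 118.56°  ·
  (2,4): δ = 54.28°  ·
  (2,5): δ = 5.02°  ✓
  (2,6): δ = 36.89°  ✓
  (3,4): δ = 115.72°  ·
  (3,5): δ = 66.47°  ·
  (3,6): δ = 24.56°  ✓
  (4,5): δ = 130.75°  ·
  (4,6): δ = 88.84°  ·
  (5,6): δ = 138.09°  ·
antipodal pairs: 5

count = 5; pairs: (0,3), (1,4), (2,5), (2,6), (3,6)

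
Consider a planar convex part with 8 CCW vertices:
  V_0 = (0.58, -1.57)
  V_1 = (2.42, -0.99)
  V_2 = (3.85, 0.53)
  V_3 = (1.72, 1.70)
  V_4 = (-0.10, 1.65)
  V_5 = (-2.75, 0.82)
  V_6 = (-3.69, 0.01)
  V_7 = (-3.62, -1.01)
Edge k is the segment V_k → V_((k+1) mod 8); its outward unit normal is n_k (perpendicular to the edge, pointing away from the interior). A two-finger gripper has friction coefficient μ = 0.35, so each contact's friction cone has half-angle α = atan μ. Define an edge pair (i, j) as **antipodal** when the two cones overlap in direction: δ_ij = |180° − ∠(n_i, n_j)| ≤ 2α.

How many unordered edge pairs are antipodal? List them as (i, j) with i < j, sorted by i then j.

α = atan 0.35 = 19.29°;  2α = 38.58°
n_0 = (+0.3006, -0.9537)
n_1 = (+0.7283, -0.6852)
n_2 = (+0.4814, +0.8765)
n_3 = (-0.0275, +0.9996)
n_4 = (-0.2989, +0.9543)
n_5 = (-0.6528, +0.7575)
n_6 = (-0.9977, -0.0685)
n_7 = (-0.1322, -0.9912)
  (0,1): δ = 150.75°  ·
  (0,2): δ = 46.28°  ·
  (0,3): δ = 15.92°  ✓
  (0,4): δ = 0.10°  ✓
  (0,5): δ = 23.26°  ✓
  (0,6): δ = 76.43°  ·
  (0,7): δ = 154.91°  ·
  (1,2): δ = 75.53°  ·
  (1,3): δ = 45.17°  ·
  (1,4): δ = 29.36°  ✓
  (1,5): δ = 6.00°  ✓
  (1,6): δ = 47.18°  ·
  (1,7): δ = 125.66°  ·
  (2,3): δ = 149.65°  ·
  (2,4): δ = 133.83°  ·
  (2,5): δ = 110.47°  ·
  (2,6): δ = 57.29°  ·
  (2,7): δ = 21.19°  ✓
  (3,4): δ = 164.18°  ·
  (3,5): δ = 140.82°  ·
  (3,6): δ = 87.65°  ·
  (3,7): δ = 9.17°  ✓
  (4,5): δ = 156.64°  ·
  (4,6): δ = 103.47°  ·
  (4,7): δ = 24.99°  ✓
  (5,6): δ = 126.83°  ·
  (5,7): δ = 48.35°  ·
  (6,7): δ = 101.52°  ·
antipodal pairs: 8

count = 8; pairs: (0,3), (0,4), (0,5), (1,4), (1,5), (2,7), (3,7), (4,7)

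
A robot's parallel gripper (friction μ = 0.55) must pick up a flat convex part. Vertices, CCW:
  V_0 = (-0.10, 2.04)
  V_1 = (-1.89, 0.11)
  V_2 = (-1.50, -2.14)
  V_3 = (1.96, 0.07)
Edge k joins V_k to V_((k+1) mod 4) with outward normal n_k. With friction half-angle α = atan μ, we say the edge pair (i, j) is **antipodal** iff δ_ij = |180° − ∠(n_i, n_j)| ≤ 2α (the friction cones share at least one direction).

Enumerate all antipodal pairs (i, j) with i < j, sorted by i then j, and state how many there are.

count = 2; pairs: (0,2), (1,3)

α = atan 0.55 = 28.81°;  2α = 57.62°
n_0 = (-0.7332, +0.6800)
n_1 = (-0.9853, -0.1708)
n_2 = (+0.5383, -0.8428)
n_3 = (+0.6911, +0.7227)
  (0,1): δ = 127.32°  ·
  (0,2): δ = 14.59°  ✓
  (0,3): δ = 89.12°  ·
  (1,2): δ = 67.27°  ·
  (1,3): δ = 36.45°  ✓
  (2,3): δ = 76.29°  ·
antipodal pairs: 2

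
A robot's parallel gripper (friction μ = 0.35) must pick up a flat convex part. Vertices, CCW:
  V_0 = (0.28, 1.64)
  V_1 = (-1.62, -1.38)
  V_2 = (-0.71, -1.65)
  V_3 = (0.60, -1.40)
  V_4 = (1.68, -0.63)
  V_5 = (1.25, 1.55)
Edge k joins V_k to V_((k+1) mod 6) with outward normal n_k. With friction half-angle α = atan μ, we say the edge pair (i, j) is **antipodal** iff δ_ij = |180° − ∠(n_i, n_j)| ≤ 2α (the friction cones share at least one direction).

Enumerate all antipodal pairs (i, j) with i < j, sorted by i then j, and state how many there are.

count = 3; pairs: (0,3), (1,5), (2,5)

α = atan 0.35 = 19.29°;  2α = 38.58°
n_0 = (-0.8464, +0.5325)
n_1 = (-0.2844, -0.9587)
n_2 = (+0.1875, -0.9823)
n_3 = (+0.5805, -0.8142)
n_4 = (+0.9811, +0.1935)
n_5 = (+0.0924, +0.9957)
  (0,1): δ = 74.35°  ·
  (0,2): δ = 47.02°  ·
  (0,3): δ = 22.34°  ✓
  (0,4): δ = 43.33°  ·
  (0,5): δ = 116.87°  ·
  (1,2): δ = 152.67°  ·
  (1,3): δ = 127.99°  ·
  (1,4): δ = 62.32°  ·
  (1,5): δ = 11.22°  ✓
  (2,3): δ = 155.32°  ·
  (2,4): δ = 89.65°  ·
  (2,5): δ = 16.11°  ✓
  (3,4): δ = 114.33°  ·
  (3,5): δ = 40.79°  ·
  (4,5): δ = 106.46°  ·
antipodal pairs: 3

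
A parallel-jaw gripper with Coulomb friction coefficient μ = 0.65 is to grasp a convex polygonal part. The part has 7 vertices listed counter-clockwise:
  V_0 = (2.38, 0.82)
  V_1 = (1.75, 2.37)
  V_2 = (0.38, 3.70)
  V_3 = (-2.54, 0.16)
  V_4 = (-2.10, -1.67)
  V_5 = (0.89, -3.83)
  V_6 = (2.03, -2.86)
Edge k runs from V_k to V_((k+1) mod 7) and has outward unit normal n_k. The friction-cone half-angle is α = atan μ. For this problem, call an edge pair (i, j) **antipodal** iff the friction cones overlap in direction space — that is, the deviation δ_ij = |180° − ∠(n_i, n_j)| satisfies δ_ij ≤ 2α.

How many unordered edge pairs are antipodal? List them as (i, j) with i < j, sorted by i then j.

count = 10; pairs: (0,2), (0,3), (0,4), (1,3), (1,4), (2,5), (2,6), (3,5), (3,6), (4,6)

α = atan 0.65 = 33.02°;  2α = 66.05°
n_0 = (+0.9264, +0.3765)
n_1 = (+0.6966, +0.7175)
n_2 = (-0.7714, +0.6363)
n_3 = (-0.9723, -0.2338)
n_4 = (-0.5856, -0.8106)
n_5 = (+0.6480, -0.7616)
n_6 = (+0.9955, -0.0947)
  (0,1): δ = 156.27°  ·
  (0,2): δ = 61.64°  ✓
  (0,3): δ = 8.60°  ✓
  (0,4): δ = 32.04°  ✓
  (0,5): δ = 108.27°  ·
  (0,6): δ = 152.45°  ·
  (1,2): δ = 85.37°  ·
  (1,3): δ = 32.33°  ✓
  (1,4): δ = 8.31°  ✓
  (1,5): δ = 84.54°  ·
  (1,6): δ = 128.72°  ·
  (2,3): δ = 126.96°  ·
  (2,4): δ = 86.33°  ·
  (2,5): δ = 10.09°  ✓
  (2,6): δ = 34.08°  ✓
  (3,4): δ = 139.36°  ·
  (3,5): δ = 63.13°  ✓
  (3,6): δ = 18.95°  ✓
  (4,5): δ = 103.76°  ·
  (4,6): δ = 59.59°  ✓
  (5,6): δ = 135.83°  ·
antipodal pairs: 10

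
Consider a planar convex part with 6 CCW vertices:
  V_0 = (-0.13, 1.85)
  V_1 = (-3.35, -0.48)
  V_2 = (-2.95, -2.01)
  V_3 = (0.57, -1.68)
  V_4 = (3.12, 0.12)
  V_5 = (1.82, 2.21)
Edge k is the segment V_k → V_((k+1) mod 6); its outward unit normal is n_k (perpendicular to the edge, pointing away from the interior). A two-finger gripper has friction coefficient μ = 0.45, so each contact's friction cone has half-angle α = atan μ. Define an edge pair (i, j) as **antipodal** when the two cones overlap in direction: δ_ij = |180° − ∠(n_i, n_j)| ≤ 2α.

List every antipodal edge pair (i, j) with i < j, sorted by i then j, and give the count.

α = atan 0.45 = 24.23°;  2α = 48.46°
n_0 = (-0.5862, +0.8101)
n_1 = (-0.9675, -0.2529)
n_2 = (+0.0933, -0.9956)
n_3 = (+0.5767, -0.8170)
n_4 = (+0.8491, +0.5282)
n_5 = (-0.1815, +0.9834)
  (0,1): δ = 111.24°  ·
  (0,2): δ = 30.53°  ✓
  (0,3): δ = 0.67°  ✓
  (0,4): δ = 85.99°  ·
  (0,5): δ = 154.57°  ·
  (1,2): δ = 99.30°  ·
  (1,3): δ = 69.43°  ·
  (1,4): δ = 17.23°  ✓
  (1,5): δ = 85.81°  ·
  (2,3): δ = 150.14°  ·
  (2,4): δ = 63.47°  ·
  (2,5): δ = 5.10°  ✓
  (3,4): δ = 93.34°  ·
  (3,5): δ = 24.76°  ✓
  (4,5): δ = 111.42°  ·
antipodal pairs: 5

count = 5; pairs: (0,2), (0,3), (1,4), (2,5), (3,5)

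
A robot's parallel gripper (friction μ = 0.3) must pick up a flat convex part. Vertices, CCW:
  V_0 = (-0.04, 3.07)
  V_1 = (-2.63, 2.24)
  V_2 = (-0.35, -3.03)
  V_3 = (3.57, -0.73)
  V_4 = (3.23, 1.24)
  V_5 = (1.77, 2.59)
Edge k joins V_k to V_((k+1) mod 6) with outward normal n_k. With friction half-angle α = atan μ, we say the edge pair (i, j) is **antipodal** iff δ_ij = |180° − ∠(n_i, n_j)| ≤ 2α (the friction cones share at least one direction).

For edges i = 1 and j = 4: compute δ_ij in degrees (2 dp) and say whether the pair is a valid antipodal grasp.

α = atan 0.3 = 16.70°;  2α = 33.40°
edge 1: e_1 = (+2.28, -5.27);  n_1 = (-0.9178, -0.3971)
edge 4: e_4 = (-1.46, +1.35);  n_4 = (+0.6789, +0.7342)
∠(n_1, n_4) = 156.15°
δ = |180° − 156.15°| = 23.85°
23.85° ≤ 2α = 33.40°  →  valid

δ = 23.85°, valid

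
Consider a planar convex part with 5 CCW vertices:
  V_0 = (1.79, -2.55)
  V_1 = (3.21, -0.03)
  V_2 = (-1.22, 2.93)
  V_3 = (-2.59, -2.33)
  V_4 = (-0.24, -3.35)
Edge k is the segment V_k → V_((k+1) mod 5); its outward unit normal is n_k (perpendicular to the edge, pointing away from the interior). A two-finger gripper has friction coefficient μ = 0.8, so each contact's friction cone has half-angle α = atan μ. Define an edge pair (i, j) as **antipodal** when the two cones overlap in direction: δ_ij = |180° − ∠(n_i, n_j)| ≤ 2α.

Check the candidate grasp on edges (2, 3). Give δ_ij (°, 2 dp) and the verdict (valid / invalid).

α = atan 0.8 = 38.66°;  2α = 77.32°
edge 2: e_2 = (-1.37, -5.26);  n_2 = (-0.9677, +0.2520)
edge 3: e_3 = (+2.35, -1.02);  n_3 = (-0.3982, -0.9173)
∠(n_2, n_3) = 81.14°
δ = |180° − 81.14°| = 98.86°
98.86° > 2α = 77.32°  →  invalid

δ = 98.86°, invalid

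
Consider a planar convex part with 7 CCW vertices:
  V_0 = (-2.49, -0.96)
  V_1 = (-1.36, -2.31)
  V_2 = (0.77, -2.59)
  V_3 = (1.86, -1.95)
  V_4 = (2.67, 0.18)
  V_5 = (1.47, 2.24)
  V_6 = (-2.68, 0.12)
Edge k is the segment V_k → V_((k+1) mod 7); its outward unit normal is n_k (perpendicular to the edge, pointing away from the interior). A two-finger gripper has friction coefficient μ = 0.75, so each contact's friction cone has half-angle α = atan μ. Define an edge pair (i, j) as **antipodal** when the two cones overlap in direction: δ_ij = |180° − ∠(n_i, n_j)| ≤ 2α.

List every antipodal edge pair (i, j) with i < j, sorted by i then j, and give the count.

count = 9; pairs: (0,3), (0,4), (1,4), (1,5), (2,5), (2,6), (3,5), (3,6), (4,6)

α = atan 0.75 = 36.87°;  2α = 73.74°
n_0 = (-0.7668, -0.6419)
n_1 = (-0.1303, -0.9915)
n_2 = (+0.5063, -0.8623)
n_3 = (+0.9347, -0.3554)
n_4 = (+0.8641, +0.5033)
n_5 = (-0.4549, +0.8905)
n_6 = (-0.9849, -0.1733)
  (0,1): δ = 137.42°  ·
  (0,2): δ = 99.51°  ·
  (0,3): δ = 60.75°  ✓
  (0,4): δ = 9.71°  ✓
  (0,5): δ = 77.13°  ·
  (0,6): δ = 150.05°  ·
  (1,2): δ = 142.09°  ·
  (1,3): δ = 103.33°  ·
  (1,4): δ = 52.29°  ✓
  (1,5): δ = 34.55°  ✓
  (1,6): δ = 107.47°  ·
  (2,3): δ = 141.24°  ·
  (2,4): δ = 90.20°  ·
  (2,5): δ = 3.36°  ✓
  (2,6): δ = 69.56°  ✓
  (3,4): δ = 128.96°  ·
  (3,5): δ = 42.12°  ✓
  (3,6): δ = 30.80°  ✓
  (4,5): δ = 93.16°  ·
  (4,6): δ = 20.24°  ✓
  (5,6): δ = 107.08°  ·
antipodal pairs: 9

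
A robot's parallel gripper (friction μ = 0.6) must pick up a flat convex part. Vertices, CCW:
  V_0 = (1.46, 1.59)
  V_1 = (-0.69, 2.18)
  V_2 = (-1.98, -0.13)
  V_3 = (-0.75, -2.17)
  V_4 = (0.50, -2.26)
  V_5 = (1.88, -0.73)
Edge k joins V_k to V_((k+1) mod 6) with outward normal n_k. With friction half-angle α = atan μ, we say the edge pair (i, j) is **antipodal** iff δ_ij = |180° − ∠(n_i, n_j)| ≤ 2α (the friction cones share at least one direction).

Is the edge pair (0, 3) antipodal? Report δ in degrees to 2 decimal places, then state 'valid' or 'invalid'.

δ = 11.23°, valid

α = atan 0.6 = 30.96°;  2α = 61.93°
edge 0: e_0 = (-2.15, +0.59);  n_0 = (+0.2646, +0.9643)
edge 3: e_3 = (+1.25, -0.09);  n_3 = (-0.0718, -0.9974)
∠(n_0, n_3) = 168.77°
δ = |180° − 168.77°| = 11.23°
11.23° ≤ 2α = 61.93°  →  valid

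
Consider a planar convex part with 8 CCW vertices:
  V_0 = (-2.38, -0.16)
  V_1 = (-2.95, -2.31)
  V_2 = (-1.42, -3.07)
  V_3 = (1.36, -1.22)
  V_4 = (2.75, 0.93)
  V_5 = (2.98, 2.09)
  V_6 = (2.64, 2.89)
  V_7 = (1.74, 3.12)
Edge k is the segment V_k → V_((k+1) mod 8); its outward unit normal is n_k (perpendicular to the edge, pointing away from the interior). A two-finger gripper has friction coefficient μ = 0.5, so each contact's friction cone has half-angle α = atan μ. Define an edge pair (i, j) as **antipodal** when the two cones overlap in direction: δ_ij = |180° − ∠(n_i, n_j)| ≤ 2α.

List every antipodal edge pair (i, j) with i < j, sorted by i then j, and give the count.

count = 10; pairs: (0,2), (0,3), (0,4), (0,5), (1,5), (1,6), (2,6), (2,7), (3,7), (4,7)

α = atan 0.5 = 26.57°;  2α = 53.13°
n_0 = (-0.9666, +0.2563)
n_1 = (-0.4449, -0.8956)
n_2 = (+0.5540, -0.8325)
n_3 = (+0.8398, -0.5429)
n_4 = (+0.9809, -0.1945)
n_5 = (+0.9203, +0.3911)
n_6 = (+0.2476, +0.9689)
n_7 = (-0.6228, +0.7823)
  (0,1): δ = 101.57°  ·
  (0,2): δ = 41.51°  ✓
  (0,3): δ = 18.03°  ✓
  (0,4): δ = 3.63°  ✓
  (0,5): δ = 37.87°  ✓
  (0,6): δ = 90.51°  ·
  (0,7): δ = 143.37°  ·
  (1,2): δ = 119.94°  ·
  (1,3): δ = 96.47°  ·
  (1,4): δ = 74.80°  ·
  (1,5): δ = 40.56°  ✓
  (1,6): δ = 12.08°  ✓
  (1,7): δ = 64.94°  ·
  (2,3): δ = 156.53°  ·
  (2,4): δ = 134.86°  ·
  (2,5): δ = 100.62°  ·
  (2,6): δ = 47.98°  ✓
  (2,7): δ = 4.88°  ✓
  (3,4): δ = 158.33°  ·
  (3,5): δ = 124.09°  ·
  (3,6): δ = 71.45°  ·
  (3,7): δ = 18.59°  ✓
  (4,5): δ = 145.76°  ·
  (4,6): δ = 93.12°  ·
  (4,7): δ = 40.26°  ✓
  (5,6): δ = 127.36°  ·
  (5,7): δ = 74.50°  ·
  (6,7): δ = 127.14°  ·
antipodal pairs: 10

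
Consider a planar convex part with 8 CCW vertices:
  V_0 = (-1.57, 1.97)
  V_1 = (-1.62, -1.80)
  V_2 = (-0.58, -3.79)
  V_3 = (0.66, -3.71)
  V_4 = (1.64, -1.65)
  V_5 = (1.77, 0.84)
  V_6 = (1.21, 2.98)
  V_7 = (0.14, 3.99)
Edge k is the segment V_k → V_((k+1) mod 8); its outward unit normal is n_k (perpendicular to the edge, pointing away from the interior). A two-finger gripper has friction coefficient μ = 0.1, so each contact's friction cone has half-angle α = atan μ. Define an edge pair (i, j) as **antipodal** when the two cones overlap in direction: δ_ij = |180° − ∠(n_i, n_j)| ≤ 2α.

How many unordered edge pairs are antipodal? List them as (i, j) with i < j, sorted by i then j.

count = 1; pairs: (0,4)

α = atan 0.1 = 5.71°;  2α = 11.42°
n_0 = (-0.9999, +0.0133)
n_1 = (-0.8863, -0.4632)
n_2 = (+0.0644, -0.9979)
n_3 = (+0.9030, -0.4296)
n_4 = (+0.9986, -0.0521)
n_5 = (+0.9674, +0.2532)
n_6 = (+0.6864, +0.7272)
n_7 = (-0.7632, +0.6461)
  (0,1): δ = 151.65°  ·
  (0,2): δ = 85.55°  ·
  (0,3): δ = 24.68°  ·
  (0,4): δ = 2.23°  ✓
  (0,5): δ = 15.42°  ·
  (0,6): δ = 47.41°  ·
  (0,7): δ = 140.51°  ·
  (1,2): δ = 113.90°  ·
  (1,3): δ = 53.03°  ·
  (1,4): δ = 30.58°  ·
  (1,5): δ = 12.93°  ·
  (1,6): δ = 19.06°  ·
  (1,7): δ = 112.16°  ·
  (2,3): δ = 119.13°  ·
  (2,4): δ = 96.68°  ·
  (2,5): δ = 79.03°  ·
  (2,6): δ = 47.04°  ·
  (2,7): δ = 46.06°  ·
  (3,4): δ = 157.55°  ·
  (3,5): δ = 139.89°  ·
  (3,6): δ = 107.91°  ·
  (3,7): δ = 14.81°  ·
  (4,5): δ = 162.35°  ·
  (4,6): δ = 130.36°  ·
  (4,7): δ = 37.26°  ·
  (5,6): δ = 148.01°  ·
  (5,7): δ = 54.91°  ·
  (6,7): δ = 86.90°  ·
antipodal pairs: 1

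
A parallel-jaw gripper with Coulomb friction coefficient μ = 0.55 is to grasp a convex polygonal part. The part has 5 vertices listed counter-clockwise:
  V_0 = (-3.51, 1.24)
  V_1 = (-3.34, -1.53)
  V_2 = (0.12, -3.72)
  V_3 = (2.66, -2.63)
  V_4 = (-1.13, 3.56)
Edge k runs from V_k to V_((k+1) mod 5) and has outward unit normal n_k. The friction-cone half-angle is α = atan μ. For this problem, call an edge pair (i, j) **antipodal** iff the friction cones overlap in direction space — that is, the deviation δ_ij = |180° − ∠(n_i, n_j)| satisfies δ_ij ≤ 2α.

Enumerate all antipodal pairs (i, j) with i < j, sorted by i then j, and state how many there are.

α = atan 0.55 = 28.81°;  2α = 57.62°
n_0 = (-0.9981, -0.0613)
n_1 = (-0.5348, -0.8450)
n_2 = (+0.3944, -0.9190)
n_3 = (+0.8528, +0.5222)
n_4 = (-0.6980, +0.7161)
  (0,1): δ = 125.84°  ·
  (0,2): δ = 70.29°  ·
  (0,3): δ = 27.97°  ✓
  (0,4): δ = 130.76°  ·
  (1,2): δ = 124.44°  ·
  (1,3): δ = 26.19°  ✓
  (1,4): δ = 76.60°  ·
  (2,3): δ = 81.75°  ·
  (2,4): δ = 21.04°  ✓
  (3,4): δ = 77.21°  ·
antipodal pairs: 3

count = 3; pairs: (0,3), (1,3), (2,4)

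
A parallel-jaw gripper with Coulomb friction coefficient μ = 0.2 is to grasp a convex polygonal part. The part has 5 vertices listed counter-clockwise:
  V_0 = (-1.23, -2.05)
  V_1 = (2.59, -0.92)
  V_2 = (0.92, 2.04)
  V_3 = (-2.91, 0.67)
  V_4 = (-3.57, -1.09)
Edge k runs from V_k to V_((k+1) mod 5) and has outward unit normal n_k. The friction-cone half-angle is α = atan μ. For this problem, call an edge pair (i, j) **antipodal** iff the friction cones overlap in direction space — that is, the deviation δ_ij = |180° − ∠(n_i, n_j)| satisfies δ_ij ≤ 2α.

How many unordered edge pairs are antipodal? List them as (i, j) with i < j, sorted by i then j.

α = atan 0.2 = 11.31°;  2α = 22.62°
n_0 = (+0.2837, -0.9589)
n_1 = (+0.8709, +0.4914)
n_2 = (-0.3368, +0.9416)
n_3 = (-0.9363, +0.3511)
n_4 = (-0.3796, -0.9252)
  (0,1): δ = 77.05°  ·
  (0,2): δ = 3.20°  ✓
  (0,3): δ = 52.97°  ·
  (0,4): δ = 141.21°  ·
  (1,2): δ = 99.75°  ·
  (1,3): δ = 49.99°  ·
  (1,4): δ = 38.26°  ·
  (2,3): δ = 130.24°  ·
  (2,4): δ = 41.99°  ·
  (3,4): δ = 91.75°  ·
antipodal pairs: 1

count = 1; pairs: (0,2)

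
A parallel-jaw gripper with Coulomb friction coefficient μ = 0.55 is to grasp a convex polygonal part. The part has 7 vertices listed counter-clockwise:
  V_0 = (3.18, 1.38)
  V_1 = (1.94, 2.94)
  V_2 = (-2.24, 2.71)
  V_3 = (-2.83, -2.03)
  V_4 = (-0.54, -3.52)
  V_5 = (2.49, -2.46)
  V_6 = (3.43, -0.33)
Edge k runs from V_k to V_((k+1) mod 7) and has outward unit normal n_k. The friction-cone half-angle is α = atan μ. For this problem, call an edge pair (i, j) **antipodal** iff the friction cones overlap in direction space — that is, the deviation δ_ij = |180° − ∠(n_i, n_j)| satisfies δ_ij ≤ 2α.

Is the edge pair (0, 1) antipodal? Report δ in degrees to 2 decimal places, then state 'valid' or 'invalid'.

α = atan 0.55 = 28.81°;  2α = 57.62°
edge 0: e_0 = (-1.24, +1.56);  n_0 = (+0.7828, +0.6222)
edge 1: e_1 = (-4.18, -0.23);  n_1 = (-0.0549, +0.9985)
∠(n_0, n_1) = 54.67°
δ = |180° − 54.67°| = 125.33°
125.33° > 2α = 57.62°  →  invalid

δ = 125.33°, invalid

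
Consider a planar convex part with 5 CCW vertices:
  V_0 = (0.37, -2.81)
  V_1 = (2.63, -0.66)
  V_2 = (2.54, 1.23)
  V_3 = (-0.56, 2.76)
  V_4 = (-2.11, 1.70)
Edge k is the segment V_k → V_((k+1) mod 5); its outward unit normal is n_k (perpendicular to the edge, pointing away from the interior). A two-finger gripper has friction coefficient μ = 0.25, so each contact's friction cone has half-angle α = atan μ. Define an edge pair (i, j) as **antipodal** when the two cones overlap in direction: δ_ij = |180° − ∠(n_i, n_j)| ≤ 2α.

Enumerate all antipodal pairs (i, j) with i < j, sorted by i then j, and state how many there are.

α = atan 0.25 = 14.04°;  2α = 28.07°
n_0 = (+0.6893, -0.7245)
n_1 = (+0.9989, +0.0476)
n_2 = (+0.4426, +0.8967)
n_3 = (-0.5645, +0.8254)
n_4 = (-0.8763, -0.4818)
  (0,1): δ = 130.84°  ·
  (0,2): δ = 69.84°  ·
  (0,3): δ = 9.20°  ✓
  (0,4): δ = 75.23°  ·
  (1,2): δ = 118.99°  ·
  (1,3): δ = 58.36°  ·
  (1,4): δ = 26.08°  ✓
  (2,3): δ = 119.36°  ·
  (2,4): δ = 34.93°  ·
  (3,4): δ = 95.56°  ·
antipodal pairs: 2

count = 2; pairs: (0,3), (1,4)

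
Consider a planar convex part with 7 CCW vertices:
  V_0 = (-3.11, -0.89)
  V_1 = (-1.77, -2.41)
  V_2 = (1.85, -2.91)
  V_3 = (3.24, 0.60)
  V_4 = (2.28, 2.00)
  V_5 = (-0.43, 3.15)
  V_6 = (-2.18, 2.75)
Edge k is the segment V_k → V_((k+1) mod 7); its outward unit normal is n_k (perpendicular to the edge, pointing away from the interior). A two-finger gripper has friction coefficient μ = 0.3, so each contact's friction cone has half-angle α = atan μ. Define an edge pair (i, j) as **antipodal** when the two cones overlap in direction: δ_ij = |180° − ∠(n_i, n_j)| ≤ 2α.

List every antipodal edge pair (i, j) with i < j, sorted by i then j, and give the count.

α = atan 0.3 = 16.70°;  2α = 33.40°
n_0 = (-0.7501, -0.6613)
n_1 = (-0.1368, -0.9906)
n_2 = (+0.9297, -0.3682)
n_3 = (+0.8247, +0.5655)
n_4 = (+0.3906, +0.9205)
n_5 = (-0.2228, +0.9749)
n_6 = (-0.9689, +0.2475)
  (0,1): δ = 139.26°  ·
  (0,2): δ = 63.00°  ·
  (0,3): δ = 6.96°  ✓
  (0,4): δ = 25.61°  ✓
  (0,5): δ = 61.48°  ·
  (0,6): δ = 124.27°  ·
  (1,2): δ = 103.74°  ·
  (1,3): δ = 47.70°  ·
  (1,4): δ = 15.13°  ✓
  (1,5): δ = 20.74°  ✓
  (1,6): δ = 83.53°  ·
  (2,3): δ = 123.96°  ·
  (2,4): δ = 91.39°  ·
  (2,5): δ = 55.52°  ·
  (2,6): δ = 7.27°  ✓
  (3,4): δ = 147.43°  ·
  (3,5): δ = 111.56°  ·
  (3,6): δ = 48.77°  ·
  (4,5): δ = 144.13°  ·
  (4,6): δ = 81.34°  ·
  (5,6): δ = 117.21°  ·
antipodal pairs: 5

count = 5; pairs: (0,3), (0,4), (1,4), (1,5), (2,6)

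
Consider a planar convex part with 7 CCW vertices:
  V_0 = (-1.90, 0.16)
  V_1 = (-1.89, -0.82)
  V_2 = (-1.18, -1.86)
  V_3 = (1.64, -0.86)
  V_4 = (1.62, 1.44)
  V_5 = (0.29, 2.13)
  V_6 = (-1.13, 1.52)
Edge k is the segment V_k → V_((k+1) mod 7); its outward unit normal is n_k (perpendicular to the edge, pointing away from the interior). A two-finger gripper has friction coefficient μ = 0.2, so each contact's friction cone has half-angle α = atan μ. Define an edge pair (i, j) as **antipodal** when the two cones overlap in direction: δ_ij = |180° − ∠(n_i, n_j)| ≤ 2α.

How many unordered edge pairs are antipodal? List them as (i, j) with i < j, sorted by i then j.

α = atan 0.2 = 11.31°;  2α = 22.62°
n_0 = (-0.9999, -0.0102)
n_1 = (-0.8259, -0.5638)
n_2 = (+0.3342, -0.9425)
n_3 = (+1.0000, +0.0087)
n_4 = (+0.4605, +0.8877)
n_5 = (-0.3947, +0.9188)
n_6 = (-0.8702, +0.4927)
  (0,1): δ = 146.26°  ·
  (0,2): δ = 71.06°  ·
  (0,3): δ = 0.09°  ✓
  (0,4): δ = 62.00°  ·
  (0,5): δ = 112.66°  ·
  (0,6): δ = 149.90°  ·
  (1,2): δ = 104.80°  ·
  (1,3): δ = 33.82°  ·
  (1,4): δ = 28.26°  ·
  (1,5): δ = 78.93°  ·
  (1,6): δ = 116.16°  ·
  (2,3): δ = 109.03°  ·
  (2,4): δ = 46.95°  ·
  (2,5): δ = 3.72°  ✓
  (2,6): δ = 40.96°  ·
  (3,4): δ = 117.92°  ·
  (3,5): δ = 67.25°  ·
  (3,6): δ = 30.02°  ·
  (4,5): δ = 129.33°  ·
  (4,6): δ = 92.10°  ·
  (5,6): δ = 142.76°  ·
antipodal pairs: 2

count = 2; pairs: (0,3), (2,5)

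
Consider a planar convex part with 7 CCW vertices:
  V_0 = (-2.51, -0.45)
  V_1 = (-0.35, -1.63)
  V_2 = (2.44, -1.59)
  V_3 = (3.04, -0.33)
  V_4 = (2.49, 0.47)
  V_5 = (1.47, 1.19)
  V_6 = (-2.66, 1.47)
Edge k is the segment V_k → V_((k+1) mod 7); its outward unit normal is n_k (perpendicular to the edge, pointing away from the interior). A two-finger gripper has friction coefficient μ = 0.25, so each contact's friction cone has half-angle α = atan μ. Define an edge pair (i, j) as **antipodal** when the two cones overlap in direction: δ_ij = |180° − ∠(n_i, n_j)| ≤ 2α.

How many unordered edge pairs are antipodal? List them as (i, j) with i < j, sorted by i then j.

α = atan 0.25 = 14.04°;  2α = 28.07°
n_0 = (-0.4794, -0.8776)
n_1 = (+0.0143, -0.9999)
n_2 = (+0.9029, -0.4299)
n_3 = (+0.8240, +0.5665)
n_4 = (+0.5767, +0.8170)
n_5 = (+0.0676, +0.9977)
n_6 = (-0.9970, -0.0779)
  (0,1): δ = 150.53°  ·
  (0,2): δ = 86.82°  ·
  (0,3): δ = 26.84°  ✓
  (0,4): δ = 6.57°  ✓
  (0,5): δ = 24.77°  ✓
  (0,6): δ = 123.11°  ·
  (1,2): δ = 116.28°  ·
  (1,3): δ = 56.31°  ·
  (1,4): δ = 36.04°  ·
  (1,5): δ = 4.70°  ✓
  (1,6): δ = 93.65°  ·
  (2,3): δ = 120.03°  ·
  (2,4): δ = 99.75°  ·
  (2,5): δ = 68.42°  ·
  (2,6): δ = 29.93°  ·
  (3,4): δ = 159.73°  ·
  (3,5): δ = 128.39°  ·
  (3,6): δ = 30.04°  ·
  (4,5): δ = 148.66°  ·
  (4,6): δ = 50.32°  ·
  (5,6): δ = 81.65°  ·
antipodal pairs: 4

count = 4; pairs: (0,3), (0,4), (0,5), (1,5)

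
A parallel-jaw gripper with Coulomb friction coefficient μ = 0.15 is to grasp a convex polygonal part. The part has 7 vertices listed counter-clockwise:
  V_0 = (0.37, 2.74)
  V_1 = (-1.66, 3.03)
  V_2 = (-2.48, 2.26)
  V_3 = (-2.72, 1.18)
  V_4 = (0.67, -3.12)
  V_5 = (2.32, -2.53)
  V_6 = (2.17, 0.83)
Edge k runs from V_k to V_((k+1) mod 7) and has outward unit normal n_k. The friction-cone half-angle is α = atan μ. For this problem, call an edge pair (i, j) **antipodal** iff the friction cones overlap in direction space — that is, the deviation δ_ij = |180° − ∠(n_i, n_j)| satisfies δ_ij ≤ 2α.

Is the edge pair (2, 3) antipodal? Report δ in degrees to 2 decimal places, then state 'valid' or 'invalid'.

δ = 129.22°, invalid

α = atan 0.15 = 8.53°;  2α = 17.06°
edge 2: e_2 = (-0.24, -1.08);  n_2 = (-0.9762, +0.2169)
edge 3: e_3 = (+3.39, -4.30);  n_3 = (-0.7853, -0.6191)
∠(n_2, n_3) = 50.78°
δ = |180° − 50.78°| = 129.22°
129.22° > 2α = 17.06°  →  invalid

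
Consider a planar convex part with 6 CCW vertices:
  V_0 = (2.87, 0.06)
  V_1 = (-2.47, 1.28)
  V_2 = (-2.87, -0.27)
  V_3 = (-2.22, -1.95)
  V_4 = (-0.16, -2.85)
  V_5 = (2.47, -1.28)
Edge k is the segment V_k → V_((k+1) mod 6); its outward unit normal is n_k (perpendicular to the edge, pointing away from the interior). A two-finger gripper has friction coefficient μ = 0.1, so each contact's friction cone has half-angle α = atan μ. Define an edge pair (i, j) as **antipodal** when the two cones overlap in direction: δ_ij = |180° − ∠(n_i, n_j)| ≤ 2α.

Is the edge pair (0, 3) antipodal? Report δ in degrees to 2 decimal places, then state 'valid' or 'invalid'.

δ = 10.73°, valid

α = atan 0.1 = 5.71°;  2α = 11.42°
edge 0: e_0 = (-5.34, +1.22);  n_0 = (+0.2227, +0.9749)
edge 3: e_3 = (+2.06, -0.90);  n_3 = (-0.4004, -0.9164)
∠(n_0, n_3) = 169.27°
δ = |180° − 169.27°| = 10.73°
10.73° ≤ 2α = 11.42°  →  valid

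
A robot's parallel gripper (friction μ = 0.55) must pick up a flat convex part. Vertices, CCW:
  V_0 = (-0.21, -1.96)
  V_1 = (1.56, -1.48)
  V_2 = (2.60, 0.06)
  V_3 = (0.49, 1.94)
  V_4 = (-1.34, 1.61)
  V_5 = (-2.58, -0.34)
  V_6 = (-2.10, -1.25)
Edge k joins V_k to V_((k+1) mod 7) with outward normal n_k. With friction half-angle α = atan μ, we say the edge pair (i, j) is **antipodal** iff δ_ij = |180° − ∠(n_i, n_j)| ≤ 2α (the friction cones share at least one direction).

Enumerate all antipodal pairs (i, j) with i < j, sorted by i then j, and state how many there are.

count = 8; pairs: (0,2), (0,3), (0,4), (1,3), (1,4), (2,5), (2,6), (3,6)

α = atan 0.55 = 28.81°;  2α = 57.62°
n_0 = (+0.2617, -0.9651)
n_1 = (+0.8287, -0.5597)
n_2 = (+0.6652, +0.7466)
n_3 = (-0.1775, +0.9841)
n_4 = (-0.8438, +0.5366)
n_5 = (-0.8845, -0.4665)
n_6 = (-0.3517, -0.9361)
  (0,1): δ = 139.21°  ·
  (0,2): δ = 56.87°  ✓
  (0,3): δ = 4.95°  ✓
  (0,4): δ = 42.37°  ✓
  (0,5): δ = 102.64°  ·
  (0,6): δ = 144.24°  ·
  (1,2): δ = 97.67°  ·
  (1,3): δ = 45.75°  ✓
  (1,4): δ = 1.58°  ✓
  (1,5): δ = 61.84°  ·
  (1,6): δ = 103.44°  ·
  (2,3): δ = 128.08°  ·
  (2,4): δ = 80.75°  ·
  (2,5): δ = 20.49°  ✓
  (2,6): δ = 21.11°  ✓
  (3,4): δ = 132.67°  ·
  (3,5): δ = 72.41°  ·
  (3,6): δ = 30.81°  ✓
  (4,5): δ = 119.74°  ·
  (4,6): δ = 78.14°  ·
  (5,6): δ = 138.40°  ·
antipodal pairs: 8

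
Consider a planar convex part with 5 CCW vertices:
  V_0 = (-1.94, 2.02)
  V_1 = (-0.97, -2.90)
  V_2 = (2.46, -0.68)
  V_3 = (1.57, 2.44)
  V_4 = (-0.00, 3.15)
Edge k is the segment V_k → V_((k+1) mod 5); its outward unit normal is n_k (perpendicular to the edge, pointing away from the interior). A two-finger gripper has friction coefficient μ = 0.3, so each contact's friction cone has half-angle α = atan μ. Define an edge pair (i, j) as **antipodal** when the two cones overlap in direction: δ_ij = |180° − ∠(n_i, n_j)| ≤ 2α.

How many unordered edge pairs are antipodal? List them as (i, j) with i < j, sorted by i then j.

α = atan 0.3 = 16.70°;  2α = 33.40°
n_0 = (-0.9811, -0.1934)
n_1 = (+0.5434, -0.8395)
n_2 = (+0.9616, +0.2743)
n_3 = (+0.4121, +0.9112)
n_4 = (-0.5033, +0.8641)
  (0,1): δ = 68.24°  ·
  (0,2): δ = 4.77°  ✓
  (0,3): δ = 54.51°  ·
  (0,4): δ = 109.07°  ·
  (1,2): δ = 106.99°  ·
  (1,3): δ = 57.25°  ·
  (1,4): δ = 2.69°  ✓
  (2,3): δ = 130.26°  ·
  (2,4): δ = 75.70°  ·
  (3,4): δ = 125.45°  ·
antipodal pairs: 2

count = 2; pairs: (0,2), (1,4)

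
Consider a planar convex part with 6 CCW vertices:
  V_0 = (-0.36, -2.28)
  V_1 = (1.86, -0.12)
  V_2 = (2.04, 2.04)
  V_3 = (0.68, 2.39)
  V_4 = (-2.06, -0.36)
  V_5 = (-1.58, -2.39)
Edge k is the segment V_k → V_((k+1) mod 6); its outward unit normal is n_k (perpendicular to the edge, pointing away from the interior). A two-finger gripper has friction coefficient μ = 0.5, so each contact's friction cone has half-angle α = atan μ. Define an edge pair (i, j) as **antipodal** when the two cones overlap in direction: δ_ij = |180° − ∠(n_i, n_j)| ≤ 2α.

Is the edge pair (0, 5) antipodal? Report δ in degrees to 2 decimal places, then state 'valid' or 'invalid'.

α = atan 0.5 = 26.57°;  2α = 53.13°
edge 0: e_0 = (+2.22, +2.16);  n_0 = (+0.6974, -0.7167)
edge 5: e_5 = (+1.22, +0.11);  n_5 = (+0.0898, -0.9960)
∠(n_0, n_5) = 39.06°
δ = |180° − 39.06°| = 140.94°
140.94° > 2α = 53.13°  →  invalid

δ = 140.94°, invalid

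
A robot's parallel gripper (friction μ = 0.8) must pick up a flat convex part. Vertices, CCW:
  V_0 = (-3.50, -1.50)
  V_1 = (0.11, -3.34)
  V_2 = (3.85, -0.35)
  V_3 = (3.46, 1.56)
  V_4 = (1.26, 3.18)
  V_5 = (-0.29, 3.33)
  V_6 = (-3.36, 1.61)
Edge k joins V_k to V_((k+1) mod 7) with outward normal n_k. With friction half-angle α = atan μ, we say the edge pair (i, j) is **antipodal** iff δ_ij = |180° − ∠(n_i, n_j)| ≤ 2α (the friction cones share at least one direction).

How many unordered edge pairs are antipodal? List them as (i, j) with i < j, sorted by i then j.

count = 11; pairs: (0,2), (0,3), (0,4), (0,5), (1,3), (1,4), (1,5), (1,6), (2,5), (2,6), (3,6)

α = atan 0.8 = 38.66°;  2α = 77.32°
n_0 = (-0.4541, -0.8909)
n_1 = (+0.6244, -0.7811)
n_2 = (+0.9798, +0.2001)
n_3 = (+0.5929, +0.8052)
n_4 = (+0.0963, +0.9954)
n_5 = (-0.4888, +0.8724)
n_6 = (-0.9990, +0.0450)
  (0,1): δ = 114.35°  ·
  (0,2): δ = 51.45°  ✓
  (0,3): δ = 9.36°  ✓
  (0,4): δ = 21.48°  ✓
  (0,5): δ = 56.27°  ✓
  (0,6): δ = 114.43°  ·
  (1,2): δ = 117.10°  ·
  (1,3): δ = 75.01°  ✓
  (1,4): δ = 44.17°  ✓
  (1,5): δ = 9.38°  ✓
  (1,6): δ = 48.78°  ✓
  (2,3): δ = 137.91°  ·
  (2,4): δ = 107.07°  ·
  (2,5): δ = 72.28°  ✓
  (2,6): δ = 14.12°  ✓
  (3,4): δ = 149.16°  ·
  (3,5): δ = 114.37°  ·
  (3,6): δ = 56.21°  ✓
  (4,5): δ = 145.21°  ·
  (4,6): δ = 87.05°  ·
  (5,6): δ = 121.84°  ·
antipodal pairs: 11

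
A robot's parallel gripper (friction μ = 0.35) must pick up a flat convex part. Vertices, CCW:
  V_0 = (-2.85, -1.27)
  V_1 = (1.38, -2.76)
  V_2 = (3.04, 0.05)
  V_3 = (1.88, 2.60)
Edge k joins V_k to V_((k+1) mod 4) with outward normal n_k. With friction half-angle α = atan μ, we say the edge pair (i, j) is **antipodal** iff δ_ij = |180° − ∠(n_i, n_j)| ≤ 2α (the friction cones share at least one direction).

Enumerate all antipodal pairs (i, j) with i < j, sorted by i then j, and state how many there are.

α = atan 0.35 = 19.29°;  2α = 38.58°
n_0 = (-0.3322, -0.9432)
n_1 = (+0.8610, -0.5086)
n_2 = (+0.9102, +0.4141)
n_3 = (-0.6332, +0.7740)
  (0,1): δ = 101.17°  ·
  (0,2): δ = 46.13°  ·
  (0,3): δ = 58.69°  ·
  (1,2): δ = 124.97°  ·
  (1,3): δ = 20.14°  ✓
  (2,3): δ = 75.17°  ·
antipodal pairs: 1

count = 1; pairs: (1,3)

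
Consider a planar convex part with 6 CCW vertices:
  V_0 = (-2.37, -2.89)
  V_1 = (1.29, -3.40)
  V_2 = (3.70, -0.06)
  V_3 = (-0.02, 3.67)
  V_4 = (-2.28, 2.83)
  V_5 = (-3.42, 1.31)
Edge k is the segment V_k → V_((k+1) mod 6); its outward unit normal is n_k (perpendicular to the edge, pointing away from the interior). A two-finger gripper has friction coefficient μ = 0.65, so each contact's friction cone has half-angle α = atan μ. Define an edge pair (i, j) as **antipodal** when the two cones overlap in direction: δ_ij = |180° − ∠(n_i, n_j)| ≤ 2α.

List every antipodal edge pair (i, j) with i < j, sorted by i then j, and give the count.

count = 7; pairs: (0,2), (0,3), (0,4), (1,3), (1,4), (1,5), (2,5)

α = atan 0.65 = 33.02°;  2α = 66.05°
n_0 = (-0.1380, -0.9904)
n_1 = (+0.8109, -0.5851)
n_2 = (+0.7081, +0.7062)
n_3 = (-0.3484, +0.9373)
n_4 = (-0.8000, +0.6000)
n_5 = (-0.9701, -0.2425)
  (0,1): δ = 117.88°  ·
  (0,2): δ = 37.14°  ✓
  (0,3): δ = 28.32°  ✓
  (0,4): δ = 61.06°  ✓
  (0,5): δ = 111.97°  ·
  (1,2): δ = 99.26°  ·
  (1,3): δ = 33.80°  ✓
  (1,4): δ = 1.06°  ✓
  (1,5): δ = 49.85°  ✓
  (2,3): δ = 114.53°  ·
  (2,4): δ = 81.79°  ·
  (2,5): δ = 30.89°  ✓
  (3,4): δ = 147.26°  ·
  (3,5): δ = 96.35°  ·
  (4,5): δ = 129.09°  ·
antipodal pairs: 7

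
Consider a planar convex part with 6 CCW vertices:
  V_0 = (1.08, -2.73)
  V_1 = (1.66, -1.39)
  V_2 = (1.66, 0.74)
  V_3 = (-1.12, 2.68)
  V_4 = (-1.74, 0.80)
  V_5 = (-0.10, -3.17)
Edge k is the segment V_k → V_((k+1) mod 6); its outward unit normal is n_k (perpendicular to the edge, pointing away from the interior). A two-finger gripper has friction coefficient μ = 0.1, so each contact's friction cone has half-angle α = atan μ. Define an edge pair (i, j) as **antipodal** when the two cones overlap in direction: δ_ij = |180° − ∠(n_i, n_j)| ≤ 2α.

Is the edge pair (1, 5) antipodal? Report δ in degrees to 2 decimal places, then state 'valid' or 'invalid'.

δ = 110.45°, invalid

α = atan 0.1 = 5.71°;  2α = 11.42°
edge 1: e_1 = (+0.00, +2.13);  n_1 = (+1.0000, -0.0000)
edge 5: e_5 = (+1.18, +0.44);  n_5 = (+0.3494, -0.9370)
∠(n_1, n_5) = 69.55°
δ = |180° − 69.55°| = 110.45°
110.45° > 2α = 11.42°  →  invalid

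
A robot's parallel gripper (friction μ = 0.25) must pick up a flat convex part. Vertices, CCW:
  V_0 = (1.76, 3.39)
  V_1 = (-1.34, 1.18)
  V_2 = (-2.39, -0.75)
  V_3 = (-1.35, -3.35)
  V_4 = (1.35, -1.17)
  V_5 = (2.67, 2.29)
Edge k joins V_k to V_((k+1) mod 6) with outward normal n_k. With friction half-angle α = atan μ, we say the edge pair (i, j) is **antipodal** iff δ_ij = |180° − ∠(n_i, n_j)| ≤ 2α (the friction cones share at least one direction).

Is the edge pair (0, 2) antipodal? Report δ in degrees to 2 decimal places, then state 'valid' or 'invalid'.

α = atan 0.25 = 14.04°;  2α = 28.07°
edge 0: e_0 = (-3.10, -2.21);  n_0 = (-0.5805, +0.8143)
edge 2: e_2 = (+1.04, -2.60);  n_2 = (-0.9285, -0.3714)
∠(n_0, n_2) = 76.32°
δ = |180° − 76.32°| = 103.68°
103.68° > 2α = 28.07°  →  invalid

δ = 103.68°, invalid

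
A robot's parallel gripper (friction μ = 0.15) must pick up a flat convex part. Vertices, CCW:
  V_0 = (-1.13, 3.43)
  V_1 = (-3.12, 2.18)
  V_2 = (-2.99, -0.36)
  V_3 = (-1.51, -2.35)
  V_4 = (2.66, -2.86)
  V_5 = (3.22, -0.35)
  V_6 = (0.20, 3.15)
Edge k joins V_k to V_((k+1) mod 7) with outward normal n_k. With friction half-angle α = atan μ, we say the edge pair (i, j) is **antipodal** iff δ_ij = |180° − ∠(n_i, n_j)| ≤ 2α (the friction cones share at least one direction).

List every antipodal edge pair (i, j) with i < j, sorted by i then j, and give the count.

count = 3; pairs: (1,4), (2,5), (3,6)

α = atan 0.15 = 8.53°;  2α = 17.06°
n_0 = (-0.5319, +0.8468)
n_1 = (-0.9987, -0.0511)
n_2 = (-0.8024, -0.5968)
n_3 = (-0.1214, -0.9926)
n_4 = (+0.9760, -0.2178)
n_5 = (+0.7571, +0.6533)
n_6 = (+0.2060, +0.9785)
  (0,1): δ = 119.20°  ·
  (0,2): δ = 85.50°  ·
  (0,3): δ = 39.11°  ·
  (0,4): δ = 45.29°  ·
  (0,5): δ = 98.65°  ·
  (0,6): δ = 135.98°  ·
  (1,2): δ = 146.29°  ·
  (1,3): δ = 99.90°  ·
  (1,4): δ = 15.51°  ✓
  (1,5): δ = 37.86°  ·
  (1,6): δ = 75.18°  ·
  (2,3): δ = 133.61°  ·
  (2,4): δ = 49.22°  ·
  (2,5): δ = 4.15°  ✓
  (2,6): δ = 41.47°  ·
  (3,4): δ = 95.60°  ·
  (3,5): δ = 42.24°  ·
  (3,6): δ = 4.92°  ✓
  (4,5): δ = 126.63°  ·
  (4,6): δ = 89.31°  ·
  (5,6): δ = 142.68°  ·
antipodal pairs: 3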